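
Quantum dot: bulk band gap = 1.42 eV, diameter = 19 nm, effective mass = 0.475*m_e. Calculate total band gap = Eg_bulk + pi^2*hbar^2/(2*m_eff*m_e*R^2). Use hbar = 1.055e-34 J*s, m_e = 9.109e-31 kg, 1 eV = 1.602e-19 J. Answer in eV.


Radius R = 19/2 nm = 9.5e-09 m
Confinement energy dE = pi^2 * hbar^2 / (2 * m_eff * m_e * R^2)
dE = pi^2 * (1.055e-34)^2 / (2 * 0.475 * 9.109e-31 * (9.5e-09)^2) J, divided by 1.602e-19 J/eV
dE = 0.0088 eV
Total band gap = E_g(bulk) + dE = 1.42 + 0.0088 = 1.4288 eV

1.4288


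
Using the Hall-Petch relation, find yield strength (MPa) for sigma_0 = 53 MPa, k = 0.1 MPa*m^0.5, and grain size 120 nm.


d = 120 nm = 1.2e-07 m
sqrt(d) = 0.0003464102
Hall-Petch contribution = k / sqrt(d) = 0.1 / 0.0003464102 = 288.7 MPa
sigma = sigma_0 + k/sqrt(d) = 53 + 288.7 = 341.7 MPa

341.7


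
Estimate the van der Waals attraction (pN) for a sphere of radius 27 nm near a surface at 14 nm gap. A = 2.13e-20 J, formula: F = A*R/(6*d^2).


Convert to SI: R = 27 nm = 2.7e-08 m, d = 14 nm = 1.4e-08 m
F = A * R / (6 * d^2)
F = 2.13e-20 * 2.7e-08 / (6 * (1.4e-08)^2)
F = 4.89031e-13 N = 0.489 pN

0.489


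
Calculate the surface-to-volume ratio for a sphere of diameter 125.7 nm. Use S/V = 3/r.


Radius r = 125.7/2 = 62.85 nm
S/V = 3 / r = 3 / 62.85
S/V = 0.0477 nm^-1

0.0477


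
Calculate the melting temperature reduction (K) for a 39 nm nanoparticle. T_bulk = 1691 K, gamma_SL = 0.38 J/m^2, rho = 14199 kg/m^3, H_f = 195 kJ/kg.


Radius R = 39/2 = 19.5 nm = 1.95e-08 m
Convert H_f = 195 kJ/kg = 195000 J/kg
dT = 2 * gamma_SL * T_bulk / (rho * H_f * R)
dT = 2 * 0.38 * 1691 / (14199 * 195000 * 1.95e-08)
dT = 23.8 K

23.8


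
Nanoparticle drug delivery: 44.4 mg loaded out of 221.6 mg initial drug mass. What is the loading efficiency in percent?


Drug loading efficiency = (drug loaded / drug initial) * 100
DLE = 44.4 / 221.6 * 100
DLE = 0.2004 * 100
DLE = 20.04%

20.04


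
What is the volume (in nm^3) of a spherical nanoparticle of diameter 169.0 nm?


Radius r = 169.0/2 = 84.5 nm
Volume V = (4/3) * pi * r^3
V = (4/3) * pi * (84.5)^3
V = 2527311.28 nm^3

2527311.28


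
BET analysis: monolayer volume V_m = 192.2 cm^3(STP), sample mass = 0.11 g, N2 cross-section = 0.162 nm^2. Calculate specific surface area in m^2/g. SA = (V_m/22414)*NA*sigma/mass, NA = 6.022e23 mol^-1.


Number of moles in monolayer = V_m / 22414 = 192.2 / 22414 = 0.008575
Number of molecules = moles * NA = 0.008575 * 6.022e23
SA = molecules * sigma / mass
SA = (192.2 / 22414) * 6.022e23 * 0.162e-18 / 0.11
SA = 7605.0 m^2/g

7605.0


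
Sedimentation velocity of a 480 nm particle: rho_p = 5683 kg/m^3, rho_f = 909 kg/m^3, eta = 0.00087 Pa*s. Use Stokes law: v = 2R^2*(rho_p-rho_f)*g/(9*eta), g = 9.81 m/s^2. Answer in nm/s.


Radius R = 480/2 nm = 2.4e-07 m
Density difference = 5683 - 909 = 4774 kg/m^3
v = 2 * R^2 * (rho_p - rho_f) * g / (9 * eta)
v = 2 * (2.4e-07)^2 * 4774 * 9.81 / (9 * 0.00087)
v = 6.89036e-07 m/s = 689.0364 nm/s

689.0364


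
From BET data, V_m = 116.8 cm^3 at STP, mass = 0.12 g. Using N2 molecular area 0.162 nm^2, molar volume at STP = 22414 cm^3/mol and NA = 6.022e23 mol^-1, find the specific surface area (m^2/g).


Number of moles in monolayer = V_m / 22414 = 116.8 / 22414 = 0.00521103
Number of molecules = moles * NA = 0.00521103 * 6.022e23
SA = molecules * sigma / mass
SA = (116.8 / 22414) * 6.022e23 * 0.162e-18 / 0.12
SA = 4236.4 m^2/g

4236.4


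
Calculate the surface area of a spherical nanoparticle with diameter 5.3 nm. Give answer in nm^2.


Radius r = 5.3/2 = 2.65 nm
Surface area SA = 4 * pi * r^2
SA = 4 * pi * (2.65)^2
SA = 88.25 nm^2

88.25


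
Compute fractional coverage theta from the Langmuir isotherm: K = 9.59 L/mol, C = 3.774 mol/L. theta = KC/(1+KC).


Langmuir isotherm: theta = K*C / (1 + K*C)
K*C = 9.59 * 3.774 = 36.19266
theta = 36.19266 / (1 + 36.19266) = 36.19266 / 37.19266
theta = 0.9731

0.9731


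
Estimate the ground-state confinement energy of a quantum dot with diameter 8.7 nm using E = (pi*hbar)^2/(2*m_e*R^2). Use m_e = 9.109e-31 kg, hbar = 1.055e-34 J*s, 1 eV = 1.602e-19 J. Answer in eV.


Radius R = 8.7/2 = 4.35 nm = 4.35e-09 m
E = (pi * 1.055e-34)^2 / (2 * 9.109e-31 * (4.35e-09)^2)
E(J) = 3.18658e-21
E = E(J) / 1.602e-19 = 0.0199 eV

0.0199


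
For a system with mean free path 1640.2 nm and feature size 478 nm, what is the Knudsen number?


Knudsen number Kn = lambda / L
Kn = 1640.2 / 478
Kn = 3.4314

3.4314


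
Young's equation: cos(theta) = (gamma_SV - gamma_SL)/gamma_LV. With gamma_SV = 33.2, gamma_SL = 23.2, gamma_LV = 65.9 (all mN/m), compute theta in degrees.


cos(theta) = (gamma_SV - gamma_SL) / gamma_LV
cos(theta) = (33.2 - 23.2) / 65.9
cos(theta) = 0.151745
theta = arccos(0.151745) = 81.27 degrees

81.27


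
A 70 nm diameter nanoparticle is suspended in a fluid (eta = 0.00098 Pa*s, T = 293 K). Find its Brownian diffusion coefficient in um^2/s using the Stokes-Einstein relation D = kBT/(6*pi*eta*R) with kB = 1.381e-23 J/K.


Radius R = 70/2 = 35 nm = 3.5e-08 m
D = kB*T / (6*pi*eta*R)
D = 1.381e-23 * 293 / (6 * pi * 0.00098 * 3.5e-08)
D = 6.25844e-12 m^2/s = 6.258 um^2/s

6.258


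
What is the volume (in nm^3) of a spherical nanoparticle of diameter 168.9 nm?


Radius r = 168.9/2 = 84.45 nm
Volume V = (4/3) * pi * r^3
V = (4/3) * pi * (84.45)^3
V = 2522827.59 nm^3

2522827.59


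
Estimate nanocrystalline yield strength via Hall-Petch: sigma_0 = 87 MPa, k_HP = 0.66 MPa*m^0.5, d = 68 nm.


d = 68 nm = 6.8e-08 m
sqrt(d) = 0.0002607681
Hall-Petch contribution = k / sqrt(d) = 0.66 / 0.0002607681 = 2531.0 MPa
sigma = sigma_0 + k/sqrt(d) = 87 + 2531.0 = 2618.0 MPa

2618.0


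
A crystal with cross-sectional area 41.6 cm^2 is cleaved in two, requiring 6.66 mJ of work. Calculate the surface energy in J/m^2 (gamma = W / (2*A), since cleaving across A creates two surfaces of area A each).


Convert: A = 41.6 cm^2 = 0.00416 m^2, W = 6.66 mJ = 0.00666 J
Cleaving exposes two faces of area A, so total new surface = 2*A and gamma = W / (2*A)
gamma = 0.00666 / (2 * 0.00416)
gamma = 0.8 J/m^2

0.8


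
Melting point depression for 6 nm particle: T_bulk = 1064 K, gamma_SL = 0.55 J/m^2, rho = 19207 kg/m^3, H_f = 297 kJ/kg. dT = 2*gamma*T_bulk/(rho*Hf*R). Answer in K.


Radius R = 6/2 = 3 nm = 3e-09 m
Convert H_f = 297 kJ/kg = 297000 J/kg
dT = 2 * gamma_SL * T_bulk / (rho * H_f * R)
dT = 2 * 0.55 * 1064 / (19207 * 297000 * 3e-09)
dT = 68.4 K

68.4


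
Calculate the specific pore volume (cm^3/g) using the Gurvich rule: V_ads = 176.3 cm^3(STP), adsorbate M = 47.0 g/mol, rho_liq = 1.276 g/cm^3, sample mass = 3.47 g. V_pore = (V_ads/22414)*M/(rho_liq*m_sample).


Moles adsorbed n = V_ads / 22414 = 176.3 / 22414 = 7.865620e-03 mol
Liquid volume V_liq = n * M / rho_liq = 7.865620e-03 * 47.0 / 1.276 = 0.28972 cm^3
Specific pore volume V_pore = V_liq / m_sample = 0.28972 / 3.47
V_pore = 0.0835 cm^3/g

0.0835


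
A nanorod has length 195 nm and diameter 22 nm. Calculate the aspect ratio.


Aspect ratio AR = length / diameter
AR = 195 / 22
AR = 8.86

8.86


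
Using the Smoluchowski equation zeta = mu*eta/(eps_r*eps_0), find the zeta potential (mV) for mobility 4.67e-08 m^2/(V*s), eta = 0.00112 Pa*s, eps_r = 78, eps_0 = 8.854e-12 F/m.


Smoluchowski equation: zeta = mu * eta / (eps_r * eps_0)
zeta = 4.67e-08 * 0.00112 / (78 * 8.854e-12)
zeta = 0.075736 V = 75.74 mV

75.74


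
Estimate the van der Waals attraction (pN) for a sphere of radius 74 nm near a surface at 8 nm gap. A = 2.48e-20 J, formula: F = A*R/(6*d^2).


Convert to SI: R = 74 nm = 7.4e-08 m, d = 8 nm = 8e-09 m
F = A * R / (6 * d^2)
F = 2.48e-20 * 7.4e-08 / (6 * (8e-09)^2)
F = 4.77917e-12 N = 4.779 pN

4.779


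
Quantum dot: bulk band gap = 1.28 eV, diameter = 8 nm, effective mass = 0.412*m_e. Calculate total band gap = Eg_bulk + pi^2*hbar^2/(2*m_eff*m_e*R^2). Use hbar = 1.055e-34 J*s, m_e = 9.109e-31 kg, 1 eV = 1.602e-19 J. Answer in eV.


Radius R = 8/2 nm = 4e-09 m
Confinement energy dE = pi^2 * hbar^2 / (2 * m_eff * m_e * R^2)
dE = pi^2 * (1.055e-34)^2 / (2 * 0.412 * 9.109e-31 * (4e-09)^2) J, divided by 1.602e-19 J/eV
dE = 0.0571 eV
Total band gap = E_g(bulk) + dE = 1.28 + 0.0571 = 1.3371 eV

1.3371


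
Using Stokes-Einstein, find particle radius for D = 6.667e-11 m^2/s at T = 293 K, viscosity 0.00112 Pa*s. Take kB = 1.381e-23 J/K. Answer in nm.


Stokes-Einstein: R = kB*T / (6*pi*eta*D)
R = 1.381e-23 * 293 / (6 * pi * 0.00112 * 6.667e-11)
R = 2.87483e-09 m = 2.87 nm

2.87


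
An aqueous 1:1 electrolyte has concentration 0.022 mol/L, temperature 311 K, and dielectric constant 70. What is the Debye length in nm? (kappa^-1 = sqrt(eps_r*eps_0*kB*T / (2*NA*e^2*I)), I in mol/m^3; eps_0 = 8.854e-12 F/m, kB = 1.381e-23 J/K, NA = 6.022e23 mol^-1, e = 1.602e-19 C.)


Ionic strength I = 0.022 * 1^2 * 1000 = 22 mol/m^3
kappa^-1 = sqrt(70 * 8.854e-12 * 1.381e-23 * 311 / (2 * 6.022e23 * (1.602e-19)^2 * 22))
kappa^-1 = 1.979 nm

1.979


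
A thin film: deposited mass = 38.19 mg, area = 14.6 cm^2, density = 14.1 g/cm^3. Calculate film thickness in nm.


Convert: m = 38.19 mg = 3.8190e-05 kg, A = 14.6 cm^2 = 1.4600e-03 m^2, rho = 14.1 g/cm^3 = 14100 kg/m^3
t = m / (A * rho)
t = 3.8190e-05 / (1.4600e-03 * 14100)
t = 1.8551e-06 m = 1855.1 nm

1855.1


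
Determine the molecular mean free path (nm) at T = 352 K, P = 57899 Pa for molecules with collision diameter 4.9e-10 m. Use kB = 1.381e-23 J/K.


Mean free path: lambda = kB*T / (sqrt(2) * pi * d^2 * P)
lambda = 1.381e-23 * 352 / (sqrt(2) * pi * (4.9e-10)^2 * 57899)
lambda = 7.87061e-08 m
lambda = 78.71 nm

78.71


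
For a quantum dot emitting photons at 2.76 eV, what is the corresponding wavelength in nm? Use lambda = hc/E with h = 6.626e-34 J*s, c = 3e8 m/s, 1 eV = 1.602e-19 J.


Convert energy: E = 2.76 eV = 2.76 * 1.602e-19 = 4.42152e-19 J
lambda = h*c / E = 6.626e-34 * 3e8 / 4.42152e-19
lambda = 4.49574e-07 m = 449.6 nm

449.6


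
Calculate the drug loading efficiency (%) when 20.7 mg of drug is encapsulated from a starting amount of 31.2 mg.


Drug loading efficiency = (drug loaded / drug initial) * 100
DLE = 20.7 / 31.2 * 100
DLE = 0.6635 * 100
DLE = 66.35%

66.35


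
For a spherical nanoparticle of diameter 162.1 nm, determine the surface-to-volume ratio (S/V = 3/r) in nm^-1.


Radius r = 162.1/2 = 81.05 nm
S/V = 3 / r = 3 / 81.05
S/V = 0.037 nm^-1

0.037


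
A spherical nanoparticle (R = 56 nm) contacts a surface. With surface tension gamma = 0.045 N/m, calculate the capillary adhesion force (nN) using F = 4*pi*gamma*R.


Convert radius: R = 56 nm = 5.6e-08 m
F = 4 * pi * gamma * R
F = 4 * pi * 0.045 * 5.6e-08
F = 3.16673e-08 N = 31.6673 nN

31.6673


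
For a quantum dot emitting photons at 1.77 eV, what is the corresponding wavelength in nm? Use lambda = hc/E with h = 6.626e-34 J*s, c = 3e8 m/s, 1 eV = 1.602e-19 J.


Convert energy: E = 1.77 eV = 1.77 * 1.602e-19 = 2.83554e-19 J
lambda = h*c / E = 6.626e-34 * 3e8 / 2.83554e-19
lambda = 7.0103e-07 m = 701.0 nm

701.0


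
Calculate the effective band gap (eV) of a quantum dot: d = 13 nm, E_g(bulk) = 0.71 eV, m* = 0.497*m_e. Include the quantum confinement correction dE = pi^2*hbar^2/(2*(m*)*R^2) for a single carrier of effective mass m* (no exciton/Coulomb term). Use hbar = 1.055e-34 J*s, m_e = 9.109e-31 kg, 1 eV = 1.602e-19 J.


Radius R = 13/2 nm = 6.5e-09 m
Confinement energy dE = pi^2 * hbar^2 / (2 * m_eff * m_e * R^2)
dE = pi^2 * (1.055e-34)^2 / (2 * 0.497 * 9.109e-31 * (6.5e-09)^2) J, divided by 1.602e-19 J/eV
dE = 0.0179 eV
Total band gap = E_g(bulk) + dE = 0.71 + 0.0179 = 0.7279 eV

0.7279


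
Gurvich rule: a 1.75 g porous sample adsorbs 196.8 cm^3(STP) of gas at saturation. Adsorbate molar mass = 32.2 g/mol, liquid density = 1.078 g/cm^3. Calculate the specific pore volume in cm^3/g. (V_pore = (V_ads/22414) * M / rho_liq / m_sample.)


Moles adsorbed n = V_ads / 22414 = 196.8 / 22414 = 8.780227e-03 mol
Liquid volume V_liq = n * M / rho_liq = 8.780227e-03 * 32.2 / 1.078 = 0.26227 cm^3
Specific pore volume V_pore = V_liq / m_sample = 0.26227 / 1.75
V_pore = 0.1499 cm^3/g

0.1499


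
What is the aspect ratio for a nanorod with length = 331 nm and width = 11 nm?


Aspect ratio AR = length / diameter
AR = 331 / 11
AR = 30.09

30.09


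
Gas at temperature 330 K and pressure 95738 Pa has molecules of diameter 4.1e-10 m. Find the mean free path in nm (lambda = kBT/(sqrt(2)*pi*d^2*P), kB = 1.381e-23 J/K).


Mean free path: lambda = kB*T / (sqrt(2) * pi * d^2 * P)
lambda = 1.381e-23 * 330 / (sqrt(2) * pi * (4.1e-10)^2 * 95738)
lambda = 6.37369e-08 m
lambda = 63.74 nm

63.74


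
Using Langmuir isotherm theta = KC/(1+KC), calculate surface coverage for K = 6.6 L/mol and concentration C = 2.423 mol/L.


Langmuir isotherm: theta = K*C / (1 + K*C)
K*C = 6.6 * 2.423 = 15.9918
theta = 15.9918 / (1 + 15.9918) = 15.9918 / 16.9918
theta = 0.9411

0.9411


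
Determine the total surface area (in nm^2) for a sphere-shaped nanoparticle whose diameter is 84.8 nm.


Radius r = 84.8/2 = 42.4 nm
Surface area SA = 4 * pi * r^2
SA = 4 * pi * (42.4)^2
SA = 22591.32 nm^2

22591.32


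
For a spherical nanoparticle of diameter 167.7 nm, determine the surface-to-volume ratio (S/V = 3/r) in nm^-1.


Radius r = 167.7/2 = 83.85 nm
S/V = 3 / r = 3 / 83.85
S/V = 0.0358 nm^-1

0.0358


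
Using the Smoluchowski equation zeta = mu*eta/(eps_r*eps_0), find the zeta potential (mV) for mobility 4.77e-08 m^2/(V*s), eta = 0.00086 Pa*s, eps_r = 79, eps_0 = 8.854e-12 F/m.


Smoluchowski equation: zeta = mu * eta / (eps_r * eps_0)
zeta = 4.77e-08 * 0.00086 / (79 * 8.854e-12)
zeta = 0.058648 V = 58.65 mV

58.65


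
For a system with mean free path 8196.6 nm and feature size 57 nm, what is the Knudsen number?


Knudsen number Kn = lambda / L
Kn = 8196.6 / 57
Kn = 143.8

143.8


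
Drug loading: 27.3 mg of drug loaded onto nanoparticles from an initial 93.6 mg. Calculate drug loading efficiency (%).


Drug loading efficiency = (drug loaded / drug initial) * 100
DLE = 27.3 / 93.6 * 100
DLE = 0.2917 * 100
DLE = 29.17%

29.17


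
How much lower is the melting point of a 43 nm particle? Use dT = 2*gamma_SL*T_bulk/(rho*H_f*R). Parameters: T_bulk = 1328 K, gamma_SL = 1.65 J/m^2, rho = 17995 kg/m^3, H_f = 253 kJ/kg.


Radius R = 43/2 = 21.5 nm = 2.15e-08 m
Convert H_f = 253 kJ/kg = 253000 J/kg
dT = 2 * gamma_SL * T_bulk / (rho * H_f * R)
dT = 2 * 1.65 * 1328 / (17995 * 253000 * 2.15e-08)
dT = 44.8 K

44.8


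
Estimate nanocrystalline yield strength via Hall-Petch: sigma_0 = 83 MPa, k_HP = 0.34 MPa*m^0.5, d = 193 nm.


d = 193 nm = 1.93e-07 m
sqrt(d) = 0.0004393177
Hall-Petch contribution = k / sqrt(d) = 0.34 / 0.0004393177 = 773.9 MPa
sigma = sigma_0 + k/sqrt(d) = 83 + 773.9 = 856.9 MPa

856.9


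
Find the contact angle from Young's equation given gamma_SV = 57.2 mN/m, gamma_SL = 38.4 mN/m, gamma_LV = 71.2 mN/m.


cos(theta) = (gamma_SV - gamma_SL) / gamma_LV
cos(theta) = (57.2 - 38.4) / 71.2
cos(theta) = 0.264045
theta = arccos(0.264045) = 74.69 degrees

74.69


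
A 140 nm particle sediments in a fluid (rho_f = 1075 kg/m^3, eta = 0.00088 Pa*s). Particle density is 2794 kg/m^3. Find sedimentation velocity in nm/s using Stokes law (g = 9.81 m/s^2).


Radius R = 140/2 nm = 7e-08 m
Density difference = 2794 - 1075 = 1719 kg/m^3
v = 2 * R^2 * (rho_p - rho_f) * g / (9 * eta)
v = 2 * (7e-08)^2 * 1719 * 9.81 / (9 * 0.00088)
v = 2.08663e-08 m/s = 20.8663 nm/s

20.8663


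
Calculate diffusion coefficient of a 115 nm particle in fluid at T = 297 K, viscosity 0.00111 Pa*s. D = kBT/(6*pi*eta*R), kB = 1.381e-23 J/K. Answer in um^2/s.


Radius R = 115/2 = 57.5 nm = 5.75e-08 m
D = kB*T / (6*pi*eta*R)
D = 1.381e-23 * 297 / (6 * pi * 0.00111 * 5.75e-08)
D = 3.40924e-12 m^2/s = 3.409 um^2/s

3.409


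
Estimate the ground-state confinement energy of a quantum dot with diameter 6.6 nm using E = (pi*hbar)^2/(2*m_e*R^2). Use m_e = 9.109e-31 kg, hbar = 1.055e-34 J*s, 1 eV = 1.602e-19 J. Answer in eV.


Radius R = 6.6/2 = 3.3 nm = 3.3e-09 m
E = (pi * 1.055e-34)^2 / (2 * 9.109e-31 * (3.3e-09)^2)
E(J) = 5.53702e-21
E = E(J) / 1.602e-19 = 0.0346 eV

0.0346


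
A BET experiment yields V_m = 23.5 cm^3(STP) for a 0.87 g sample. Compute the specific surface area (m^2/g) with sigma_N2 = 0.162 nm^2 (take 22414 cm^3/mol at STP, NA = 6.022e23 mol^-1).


Number of moles in monolayer = V_m / 22414 = 23.5 / 22414 = 0.00104845
Number of molecules = moles * NA = 0.00104845 * 6.022e23
SA = molecules * sigma / mass
SA = (23.5 / 22414) * 6.022e23 * 0.162e-18 / 0.87
SA = 117.6 m^2/g

117.6


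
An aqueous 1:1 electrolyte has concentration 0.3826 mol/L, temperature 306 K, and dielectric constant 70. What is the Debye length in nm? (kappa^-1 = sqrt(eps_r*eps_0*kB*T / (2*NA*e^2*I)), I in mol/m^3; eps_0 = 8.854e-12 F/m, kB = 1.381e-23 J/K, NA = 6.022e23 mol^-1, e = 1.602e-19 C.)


Ionic strength I = 0.3826 * 1^2 * 1000 = 382.6 mol/m^3
kappa^-1 = sqrt(70 * 8.854e-12 * 1.381e-23 * 306 / (2 * 6.022e23 * (1.602e-19)^2 * 382.6))
kappa^-1 = 0.471 nm

0.471


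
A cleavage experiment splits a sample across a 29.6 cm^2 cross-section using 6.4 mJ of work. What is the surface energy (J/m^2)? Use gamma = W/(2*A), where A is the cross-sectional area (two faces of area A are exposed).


Convert: A = 29.6 cm^2 = 0.00296 m^2, W = 6.4 mJ = 0.0064 J
Cleaving exposes two faces of area A, so total new surface = 2*A and gamma = W / (2*A)
gamma = 0.0064 / (2 * 0.00296)
gamma = 1.081 J/m^2

1.081


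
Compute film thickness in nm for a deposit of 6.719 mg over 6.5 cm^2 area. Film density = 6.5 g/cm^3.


Convert: m = 6.719 mg = 6.7190e-06 kg, A = 6.5 cm^2 = 6.5000e-04 m^2, rho = 6.5 g/cm^3 = 6500 kg/m^3
t = m / (A * rho)
t = 6.7190e-06 / (6.5000e-04 * 6500)
t = 1.5903e-06 m = 1590.3 nm

1590.3


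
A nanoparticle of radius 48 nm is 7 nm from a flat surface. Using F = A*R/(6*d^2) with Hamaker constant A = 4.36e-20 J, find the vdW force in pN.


Convert to SI: R = 48 nm = 4.8e-08 m, d = 7 nm = 7e-09 m
F = A * R / (6 * d^2)
F = 4.36e-20 * 4.8e-08 / (6 * (7e-09)^2)
F = 7.11837e-12 N = 7.118 pN

7.118


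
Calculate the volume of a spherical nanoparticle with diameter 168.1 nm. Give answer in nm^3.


Radius r = 168.1/2 = 84.05 nm
Volume V = (4/3) * pi * r^3
V = (4/3) * pi * (84.05)^3
V = 2487148.76 nm^3

2487148.76


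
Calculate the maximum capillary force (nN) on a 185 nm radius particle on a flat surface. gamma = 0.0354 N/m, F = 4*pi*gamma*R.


Convert radius: R = 185 nm = 1.85e-07 m
F = 4 * pi * gamma * R
F = 4 * pi * 0.0354 * 1.85e-07
F = 8.22972e-08 N = 82.2972 nN

82.2972


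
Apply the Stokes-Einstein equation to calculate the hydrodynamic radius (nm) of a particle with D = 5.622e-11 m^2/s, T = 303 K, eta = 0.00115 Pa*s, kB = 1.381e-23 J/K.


Stokes-Einstein: R = kB*T / (6*pi*eta*D)
R = 1.381e-23 * 303 / (6 * pi * 0.00115 * 5.622e-11)
R = 3.43357e-09 m = 3.43 nm

3.43


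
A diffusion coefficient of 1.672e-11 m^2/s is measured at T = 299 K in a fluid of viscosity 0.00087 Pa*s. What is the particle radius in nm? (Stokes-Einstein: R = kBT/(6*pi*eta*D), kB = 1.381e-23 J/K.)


Stokes-Einstein: R = kB*T / (6*pi*eta*D)
R = 1.381e-23 * 299 / (6 * pi * 0.00087 * 1.672e-11)
R = 1.50594e-08 m = 15.06 nm

15.06


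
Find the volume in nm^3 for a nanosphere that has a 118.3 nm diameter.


Radius r = 118.3/2 = 59.15 nm
Volume V = (4/3) * pi * r^3
V = (4/3) * pi * (59.15)^3
V = 866867.77 nm^3

866867.77


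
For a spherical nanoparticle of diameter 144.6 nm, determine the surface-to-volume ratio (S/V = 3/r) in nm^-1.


Radius r = 144.6/2 = 72.3 nm
S/V = 3 / r = 3 / 72.3
S/V = 0.0415 nm^-1

0.0415


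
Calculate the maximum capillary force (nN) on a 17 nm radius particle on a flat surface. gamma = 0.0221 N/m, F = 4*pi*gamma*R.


Convert radius: R = 17 nm = 1.7e-08 m
F = 4 * pi * gamma * R
F = 4 * pi * 0.0221 * 1.7e-08
F = 4.72119e-09 N = 4.7212 nN

4.7212


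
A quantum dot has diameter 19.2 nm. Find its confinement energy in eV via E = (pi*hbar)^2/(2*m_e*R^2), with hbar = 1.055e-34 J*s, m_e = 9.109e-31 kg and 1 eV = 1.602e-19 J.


Radius R = 19.2/2 = 9.6 nm = 9.6e-09 m
E = (pi * 1.055e-34)^2 / (2 * 9.109e-31 * (9.6e-09)^2)
E(J) = 6.54277e-22
E = E(J) / 1.602e-19 = 0.0041 eV

0.0041


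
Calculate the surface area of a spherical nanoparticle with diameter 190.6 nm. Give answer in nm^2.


Radius r = 190.6/2 = 95.3 nm
Surface area SA = 4 * pi * r^2
SA = 4 * pi * (95.3)^2
SA = 114128.91 nm^2

114128.91


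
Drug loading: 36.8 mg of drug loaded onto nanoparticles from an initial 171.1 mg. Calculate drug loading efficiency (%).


Drug loading efficiency = (drug loaded / drug initial) * 100
DLE = 36.8 / 171.1 * 100
DLE = 0.2151 * 100
DLE = 21.51%

21.51


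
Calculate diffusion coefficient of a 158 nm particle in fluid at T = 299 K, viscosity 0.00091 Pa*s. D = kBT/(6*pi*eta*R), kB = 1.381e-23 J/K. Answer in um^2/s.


Radius R = 158/2 = 79 nm = 7.9e-08 m
D = kB*T / (6*pi*eta*R)
D = 1.381e-23 * 299 / (6 * pi * 0.00091 * 7.9e-08)
D = 3.04716e-12 m^2/s = 3.047 um^2/s

3.047


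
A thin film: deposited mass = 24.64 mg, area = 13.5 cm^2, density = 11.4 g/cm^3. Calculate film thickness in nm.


Convert: m = 24.64 mg = 2.4640e-05 kg, A = 13.5 cm^2 = 1.3500e-03 m^2, rho = 11.4 g/cm^3 = 11400 kg/m^3
t = m / (A * rho)
t = 2.4640e-05 / (1.3500e-03 * 11400)
t = 1.6010e-06 m = 1601.0 nm

1601.0


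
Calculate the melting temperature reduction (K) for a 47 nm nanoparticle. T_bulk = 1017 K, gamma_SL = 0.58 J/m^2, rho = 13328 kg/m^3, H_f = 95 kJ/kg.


Radius R = 47/2 = 23.5 nm = 2.35e-08 m
Convert H_f = 95 kJ/kg = 95000 J/kg
dT = 2 * gamma_SL * T_bulk / (rho * H_f * R)
dT = 2 * 0.58 * 1017 / (13328 * 95000 * 2.35e-08)
dT = 39.6 K

39.6


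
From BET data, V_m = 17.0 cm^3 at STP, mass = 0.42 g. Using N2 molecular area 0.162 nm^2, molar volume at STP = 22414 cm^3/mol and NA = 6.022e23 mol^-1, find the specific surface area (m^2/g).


Number of moles in monolayer = V_m / 22414 = 17.0 / 22414 = 0.00075845
Number of molecules = moles * NA = 0.00075845 * 6.022e23
SA = molecules * sigma / mass
SA = (17.0 / 22414) * 6.022e23 * 0.162e-18 / 0.42
SA = 176.2 m^2/g

176.2


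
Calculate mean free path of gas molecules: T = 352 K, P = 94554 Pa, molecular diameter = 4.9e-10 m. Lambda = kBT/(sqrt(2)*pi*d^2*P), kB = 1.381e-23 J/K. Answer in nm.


Mean free path: lambda = kB*T / (sqrt(2) * pi * d^2 * P)
lambda = 1.381e-23 * 352 / (sqrt(2) * pi * (4.9e-10)^2 * 94554)
lambda = 4.81947e-08 m
lambda = 48.19 nm

48.19


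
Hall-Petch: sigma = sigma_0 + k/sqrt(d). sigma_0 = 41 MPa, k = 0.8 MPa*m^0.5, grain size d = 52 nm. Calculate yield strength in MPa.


d = 52 nm = 5.2e-08 m
sqrt(d) = 0.0002280351
Hall-Petch contribution = k / sqrt(d) = 0.8 / 0.0002280351 = 3508.2 MPa
sigma = sigma_0 + k/sqrt(d) = 41 + 3508.2 = 3549.2 MPa

3549.2


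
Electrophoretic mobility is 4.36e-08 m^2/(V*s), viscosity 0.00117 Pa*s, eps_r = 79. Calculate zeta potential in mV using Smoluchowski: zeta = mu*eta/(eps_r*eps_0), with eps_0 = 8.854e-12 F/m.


Smoluchowski equation: zeta = mu * eta / (eps_r * eps_0)
zeta = 4.36e-08 * 0.00117 / (79 * 8.854e-12)
zeta = 0.07293 V = 72.93 mV

72.93


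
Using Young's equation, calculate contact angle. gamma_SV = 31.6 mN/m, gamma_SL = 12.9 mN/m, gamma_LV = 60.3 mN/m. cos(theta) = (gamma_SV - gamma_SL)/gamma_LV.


cos(theta) = (gamma_SV - gamma_SL) / gamma_LV
cos(theta) = (31.6 - 12.9) / 60.3
cos(theta) = 0.310116
theta = arccos(0.310116) = 71.93 degrees

71.93


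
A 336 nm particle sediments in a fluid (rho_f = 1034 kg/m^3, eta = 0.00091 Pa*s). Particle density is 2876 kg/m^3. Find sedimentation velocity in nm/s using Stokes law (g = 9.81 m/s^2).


Radius R = 336/2 nm = 1.68e-07 m
Density difference = 2876 - 1034 = 1842 kg/m^3
v = 2 * R^2 * (rho_p - rho_f) * g / (9 * eta)
v = 2 * (1.68e-07)^2 * 1842 * 9.81 / (9 * 0.00091)
v = 1.24544e-07 m/s = 124.5441 nm/s

124.5441


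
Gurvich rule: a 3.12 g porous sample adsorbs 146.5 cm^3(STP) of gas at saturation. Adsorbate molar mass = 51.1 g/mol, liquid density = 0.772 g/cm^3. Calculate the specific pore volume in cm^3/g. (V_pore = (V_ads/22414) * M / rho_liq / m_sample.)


Moles adsorbed n = V_ads / 22414 = 146.5 / 22414 = 6.536094e-03 mol
Liquid volume V_liq = n * M / rho_liq = 6.536094e-03 * 51.1 / 0.772 = 0.43264 cm^3
Specific pore volume V_pore = V_liq / m_sample = 0.43264 / 3.12
V_pore = 0.1387 cm^3/g

0.1387


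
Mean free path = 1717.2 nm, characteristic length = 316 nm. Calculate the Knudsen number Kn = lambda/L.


Knudsen number Kn = lambda / L
Kn = 1717.2 / 316
Kn = 5.4342

5.4342


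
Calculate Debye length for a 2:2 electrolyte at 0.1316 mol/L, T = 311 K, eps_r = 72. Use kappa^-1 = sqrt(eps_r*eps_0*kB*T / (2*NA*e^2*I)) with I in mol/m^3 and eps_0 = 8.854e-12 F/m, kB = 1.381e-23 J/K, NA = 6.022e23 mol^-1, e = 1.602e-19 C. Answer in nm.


Ionic strength I = 0.1316 * 2^2 * 1000 = 526.4 mol/m^3
kappa^-1 = sqrt(72 * 8.854e-12 * 1.381e-23 * 311 / (2 * 6.022e23 * (1.602e-19)^2 * 526.4))
kappa^-1 = 0.41 nm

0.41


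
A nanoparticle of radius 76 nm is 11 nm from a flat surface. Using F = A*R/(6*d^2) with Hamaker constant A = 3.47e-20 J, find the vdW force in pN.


Convert to SI: R = 76 nm = 7.6e-08 m, d = 11 nm = 1.1e-08 m
F = A * R / (6 * d^2)
F = 3.47e-20 * 7.6e-08 / (6 * (1.1e-08)^2)
F = 3.63251e-12 N = 3.633 pN

3.633


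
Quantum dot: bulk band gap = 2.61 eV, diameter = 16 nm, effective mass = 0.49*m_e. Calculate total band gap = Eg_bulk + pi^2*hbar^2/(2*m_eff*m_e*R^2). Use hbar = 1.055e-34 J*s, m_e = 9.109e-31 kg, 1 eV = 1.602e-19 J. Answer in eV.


Radius R = 16/2 nm = 8e-09 m
Confinement energy dE = pi^2 * hbar^2 / (2 * m_eff * m_e * R^2)
dE = pi^2 * (1.055e-34)^2 / (2 * 0.49 * 9.109e-31 * (8e-09)^2) J, divided by 1.602e-19 J/eV
dE = 0.012 eV
Total band gap = E_g(bulk) + dE = 2.61 + 0.012 = 2.622 eV

2.622


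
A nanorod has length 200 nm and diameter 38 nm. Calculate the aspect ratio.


Aspect ratio AR = length / diameter
AR = 200 / 38
AR = 5.26

5.26


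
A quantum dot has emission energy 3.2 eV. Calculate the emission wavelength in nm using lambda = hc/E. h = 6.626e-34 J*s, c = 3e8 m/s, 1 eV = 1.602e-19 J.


Convert energy: E = 3.2 eV = 3.2 * 1.602e-19 = 5.1264e-19 J
lambda = h*c / E = 6.626e-34 * 3e8 / 5.1264e-19
lambda = 3.87757e-07 m = 387.8 nm

387.8


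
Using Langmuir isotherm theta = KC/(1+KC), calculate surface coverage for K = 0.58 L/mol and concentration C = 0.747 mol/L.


Langmuir isotherm: theta = K*C / (1 + K*C)
K*C = 0.58 * 0.747 = 0.43326
theta = 0.43326 / (1 + 0.43326) = 0.43326 / 1.43326
theta = 0.3023

0.3023


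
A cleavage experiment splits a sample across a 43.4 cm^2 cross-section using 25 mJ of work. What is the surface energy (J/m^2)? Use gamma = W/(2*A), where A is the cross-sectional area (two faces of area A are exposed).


Convert: A = 43.4 cm^2 = 0.00434 m^2, W = 25 mJ = 0.025 J
Cleaving exposes two faces of area A, so total new surface = 2*A and gamma = W / (2*A)
gamma = 0.025 / (2 * 0.00434)
gamma = 2.88 J/m^2

2.88


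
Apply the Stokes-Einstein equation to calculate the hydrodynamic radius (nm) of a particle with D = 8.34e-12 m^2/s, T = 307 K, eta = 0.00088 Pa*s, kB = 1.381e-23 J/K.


Stokes-Einstein: R = kB*T / (6*pi*eta*D)
R = 1.381e-23 * 307 / (6 * pi * 0.00088 * 8.34e-12)
R = 3.06466e-08 m = 30.65 nm

30.65


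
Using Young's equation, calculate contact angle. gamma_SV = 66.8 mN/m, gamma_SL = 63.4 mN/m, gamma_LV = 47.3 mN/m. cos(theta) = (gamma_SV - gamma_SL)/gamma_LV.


cos(theta) = (gamma_SV - gamma_SL) / gamma_LV
cos(theta) = (66.8 - 63.4) / 47.3
cos(theta) = 0.071882
theta = arccos(0.071882) = 85.88 degrees

85.88


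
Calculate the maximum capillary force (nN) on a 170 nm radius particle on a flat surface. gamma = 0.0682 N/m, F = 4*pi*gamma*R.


Convert radius: R = 170 nm = 1.7e-07 m
F = 4 * pi * gamma * R
F = 4 * pi * 0.0682 * 1.7e-07
F = 1.45695e-07 N = 145.6945 nN

145.6945


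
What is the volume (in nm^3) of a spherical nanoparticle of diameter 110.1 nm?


Radius r = 110.1/2 = 55.05 nm
Volume V = (4/3) * pi * r^3
V = (4/3) * pi * (55.05)^3
V = 698812.36 nm^3

698812.36


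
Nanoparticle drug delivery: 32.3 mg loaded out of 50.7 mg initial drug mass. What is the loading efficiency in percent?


Drug loading efficiency = (drug loaded / drug initial) * 100
DLE = 32.3 / 50.7 * 100
DLE = 0.6371 * 100
DLE = 63.71%

63.71


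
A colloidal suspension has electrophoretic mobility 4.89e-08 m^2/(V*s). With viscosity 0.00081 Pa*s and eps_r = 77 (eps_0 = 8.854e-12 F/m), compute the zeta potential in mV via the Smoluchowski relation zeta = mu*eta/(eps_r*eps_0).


Smoluchowski equation: zeta = mu * eta / (eps_r * eps_0)
zeta = 4.89e-08 * 0.00081 / (77 * 8.854e-12)
zeta = 0.058098 V = 58.1 mV

58.1


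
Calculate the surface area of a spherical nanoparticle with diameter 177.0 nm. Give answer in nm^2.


Radius r = 177.0/2 = 88.5 nm
Surface area SA = 4 * pi * r^2
SA = 4 * pi * (88.5)^2
SA = 98422.96 nm^2

98422.96


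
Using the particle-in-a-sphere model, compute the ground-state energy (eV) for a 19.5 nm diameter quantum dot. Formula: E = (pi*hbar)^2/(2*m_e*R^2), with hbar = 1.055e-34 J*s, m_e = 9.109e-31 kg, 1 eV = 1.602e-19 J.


Radius R = 19.5/2 = 9.75 nm = 9.75e-09 m
E = (pi * 1.055e-34)^2 / (2 * 9.109e-31 * (9.75e-09)^2)
E(J) = 6.343e-22
E = E(J) / 1.602e-19 = 0.004 eV

0.004


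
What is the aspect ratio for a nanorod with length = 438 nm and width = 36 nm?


Aspect ratio AR = length / diameter
AR = 438 / 36
AR = 12.17

12.17


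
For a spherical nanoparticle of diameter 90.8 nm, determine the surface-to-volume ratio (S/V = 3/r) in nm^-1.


Radius r = 90.8/2 = 45.4 nm
S/V = 3 / r = 3 / 45.4
S/V = 0.0661 nm^-1

0.0661


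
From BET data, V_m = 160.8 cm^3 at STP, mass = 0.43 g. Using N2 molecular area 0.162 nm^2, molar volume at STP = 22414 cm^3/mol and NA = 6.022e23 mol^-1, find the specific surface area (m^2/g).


Number of moles in monolayer = V_m / 22414 = 160.8 / 22414 = 0.00717409
Number of molecules = moles * NA = 0.00717409 * 6.022e23
SA = molecules * sigma / mass
SA = (160.8 / 22414) * 6.022e23 * 0.162e-18 / 0.43
SA = 1627.6 m^2/g

1627.6


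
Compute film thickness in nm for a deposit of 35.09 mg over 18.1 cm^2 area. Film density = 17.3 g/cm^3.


Convert: m = 35.09 mg = 3.5090e-05 kg, A = 18.1 cm^2 = 1.8100e-03 m^2, rho = 17.3 g/cm^3 = 17300 kg/m^3
t = m / (A * rho)
t = 3.5090e-05 / (1.8100e-03 * 17300)
t = 1.1206e-06 m = 1120.6 nm

1120.6


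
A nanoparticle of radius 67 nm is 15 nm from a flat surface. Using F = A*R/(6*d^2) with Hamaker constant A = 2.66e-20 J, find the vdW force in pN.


Convert to SI: R = 67 nm = 6.7e-08 m, d = 15 nm = 1.5e-08 m
F = A * R / (6 * d^2)
F = 2.66e-20 * 6.7e-08 / (6 * (1.5e-08)^2)
F = 1.32015e-12 N = 1.32 pN

1.32


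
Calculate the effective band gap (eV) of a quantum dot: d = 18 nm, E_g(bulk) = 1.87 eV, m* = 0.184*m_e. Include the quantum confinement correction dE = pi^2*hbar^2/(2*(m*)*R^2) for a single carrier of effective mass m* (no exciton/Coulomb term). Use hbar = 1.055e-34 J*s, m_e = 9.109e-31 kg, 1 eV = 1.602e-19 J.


Radius R = 18/2 nm = 9e-09 m
Confinement energy dE = pi^2 * hbar^2 / (2 * m_eff * m_e * R^2)
dE = pi^2 * (1.055e-34)^2 / (2 * 0.184 * 9.109e-31 * (9e-09)^2) J, divided by 1.602e-19 J/eV
dE = 0.0253 eV
Total band gap = E_g(bulk) + dE = 1.87 + 0.0253 = 1.8953 eV

1.8953


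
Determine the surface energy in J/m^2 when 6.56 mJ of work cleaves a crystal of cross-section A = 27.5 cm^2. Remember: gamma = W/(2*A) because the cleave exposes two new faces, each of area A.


Convert: A = 27.5 cm^2 = 0.00275 m^2, W = 6.56 mJ = 0.00656 J
Cleaving exposes two faces of area A, so total new surface = 2*A and gamma = W / (2*A)
gamma = 0.00656 / (2 * 0.00275)
gamma = 1.193 J/m^2

1.193


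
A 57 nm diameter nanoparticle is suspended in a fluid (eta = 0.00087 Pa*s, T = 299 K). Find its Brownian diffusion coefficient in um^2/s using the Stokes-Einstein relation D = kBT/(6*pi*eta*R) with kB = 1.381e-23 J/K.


Radius R = 57/2 = 28.5 nm = 2.85e-08 m
D = kB*T / (6*pi*eta*R)
D = 1.381e-23 * 299 / (6 * pi * 0.00087 * 2.85e-08)
D = 8.83486e-12 m^2/s = 8.835 um^2/s

8.835


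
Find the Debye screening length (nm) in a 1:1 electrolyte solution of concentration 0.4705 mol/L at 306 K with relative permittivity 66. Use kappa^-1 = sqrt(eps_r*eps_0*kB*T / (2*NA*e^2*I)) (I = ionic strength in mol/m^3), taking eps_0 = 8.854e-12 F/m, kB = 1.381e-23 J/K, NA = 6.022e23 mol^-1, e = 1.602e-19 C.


Ionic strength I = 0.4705 * 1^2 * 1000 = 470.5 mol/m^3
kappa^-1 = sqrt(66 * 8.854e-12 * 1.381e-23 * 306 / (2 * 6.022e23 * (1.602e-19)^2 * 470.5))
kappa^-1 = 0.412 nm

0.412


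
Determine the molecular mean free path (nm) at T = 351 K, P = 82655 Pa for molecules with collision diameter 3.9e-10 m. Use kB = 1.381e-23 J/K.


Mean free path: lambda = kB*T / (sqrt(2) * pi * d^2 * P)
lambda = 1.381e-23 * 351 / (sqrt(2) * pi * (3.9e-10)^2 * 82655)
lambda = 8.67836e-08 m
lambda = 86.78 nm

86.78


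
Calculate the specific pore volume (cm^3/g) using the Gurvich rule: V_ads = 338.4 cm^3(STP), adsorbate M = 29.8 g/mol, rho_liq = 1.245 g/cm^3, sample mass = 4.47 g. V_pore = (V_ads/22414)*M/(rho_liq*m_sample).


Moles adsorbed n = V_ads / 22414 = 338.4 / 22414 = 1.509771e-02 mol
Liquid volume V_liq = n * M / rho_liq = 1.509771e-02 * 29.8 / 1.245 = 0.36137 cm^3
Specific pore volume V_pore = V_liq / m_sample = 0.36137 / 4.47
V_pore = 0.0808 cm^3/g

0.0808


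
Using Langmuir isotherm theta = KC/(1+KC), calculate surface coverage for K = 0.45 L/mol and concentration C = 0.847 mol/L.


Langmuir isotherm: theta = K*C / (1 + K*C)
K*C = 0.45 * 0.847 = 0.38115
theta = 0.38115 / (1 + 0.38115) = 0.38115 / 1.38115
theta = 0.276

0.276


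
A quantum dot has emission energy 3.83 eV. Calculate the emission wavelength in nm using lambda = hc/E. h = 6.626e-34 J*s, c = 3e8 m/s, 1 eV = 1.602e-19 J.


Convert energy: E = 3.83 eV = 3.83 * 1.602e-19 = 6.13566e-19 J
lambda = h*c / E = 6.626e-34 * 3e8 / 6.13566e-19
lambda = 3.23975e-07 m = 324.0 nm

324.0


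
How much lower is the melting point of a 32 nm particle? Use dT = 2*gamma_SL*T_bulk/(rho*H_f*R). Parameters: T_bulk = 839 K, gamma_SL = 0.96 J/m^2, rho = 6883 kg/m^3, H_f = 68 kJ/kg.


Radius R = 32/2 = 16 nm = 1.6e-08 m
Convert H_f = 68 kJ/kg = 68000 J/kg
dT = 2 * gamma_SL * T_bulk / (rho * H_f * R)
dT = 2 * 0.96 * 839 / (6883 * 68000 * 1.6e-08)
dT = 215.1 K

215.1


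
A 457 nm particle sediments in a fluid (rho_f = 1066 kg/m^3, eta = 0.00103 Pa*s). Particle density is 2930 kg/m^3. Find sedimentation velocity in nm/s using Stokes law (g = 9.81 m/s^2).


Radius R = 457/2 nm = 2.285e-07 m
Density difference = 2930 - 1066 = 1864 kg/m^3
v = 2 * R^2 * (rho_p - rho_f) * g / (9 * eta)
v = 2 * (2.285e-07)^2 * 1864 * 9.81 / (9 * 0.00103)
v = 2.05986e-07 m/s = 205.9859 nm/s

205.9859


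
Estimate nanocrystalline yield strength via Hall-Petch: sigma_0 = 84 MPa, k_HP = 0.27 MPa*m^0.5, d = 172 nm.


d = 172 nm = 1.72e-07 m
sqrt(d) = 0.0004147288
Hall-Petch contribution = k / sqrt(d) = 0.27 / 0.0004147288 = 651.0 MPa
sigma = sigma_0 + k/sqrt(d) = 84 + 651.0 = 735.0 MPa

735.0


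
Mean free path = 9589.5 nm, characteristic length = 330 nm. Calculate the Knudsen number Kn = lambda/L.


Knudsen number Kn = lambda / L
Kn = 9589.5 / 330
Kn = 29.0591

29.0591


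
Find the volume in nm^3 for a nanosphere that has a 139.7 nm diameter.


Radius r = 139.7/2 = 69.85 nm
Volume V = (4/3) * pi * r^3
V = (4/3) * pi * (69.85)^3
V = 1427538.54 nm^3

1427538.54


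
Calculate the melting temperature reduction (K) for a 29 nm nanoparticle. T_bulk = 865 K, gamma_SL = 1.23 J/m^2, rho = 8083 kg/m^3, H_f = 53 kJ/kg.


Radius R = 29/2 = 14.5 nm = 1.45e-08 m
Convert H_f = 53 kJ/kg = 53000 J/kg
dT = 2 * gamma_SL * T_bulk / (rho * H_f * R)
dT = 2 * 1.23 * 865 / (8083 * 53000 * 1.45e-08)
dT = 342.6 K

342.6


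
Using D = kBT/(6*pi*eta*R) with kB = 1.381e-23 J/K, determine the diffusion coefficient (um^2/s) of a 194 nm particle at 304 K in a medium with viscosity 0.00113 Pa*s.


Radius R = 194/2 = 97 nm = 9.7e-08 m
D = kB*T / (6*pi*eta*R)
D = 1.381e-23 * 304 / (6 * pi * 0.00113 * 9.7e-08)
D = 2.03196e-12 m^2/s = 2.032 um^2/s

2.032


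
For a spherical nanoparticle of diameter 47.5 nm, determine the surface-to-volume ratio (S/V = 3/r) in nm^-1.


Radius r = 47.5/2 = 23.75 nm
S/V = 3 / r = 3 / 23.75
S/V = 0.1263 nm^-1

0.1263


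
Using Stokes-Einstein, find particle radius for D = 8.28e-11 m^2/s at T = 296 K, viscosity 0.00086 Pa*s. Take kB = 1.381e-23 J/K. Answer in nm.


Stokes-Einstein: R = kB*T / (6*pi*eta*D)
R = 1.381e-23 * 296 / (6 * pi * 0.00086 * 8.28e-11)
R = 3.04548e-09 m = 3.05 nm

3.05


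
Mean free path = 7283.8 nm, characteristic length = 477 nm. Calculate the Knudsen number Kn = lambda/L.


Knudsen number Kn = lambda / L
Kn = 7283.8 / 477
Kn = 15.27

15.27


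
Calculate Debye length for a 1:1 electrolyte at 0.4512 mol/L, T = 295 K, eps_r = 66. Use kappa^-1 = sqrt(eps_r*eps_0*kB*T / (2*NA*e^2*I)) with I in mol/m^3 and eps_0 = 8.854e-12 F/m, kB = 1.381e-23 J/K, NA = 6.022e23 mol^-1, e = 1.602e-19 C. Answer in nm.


Ionic strength I = 0.4512 * 1^2 * 1000 = 451.2 mol/m^3
kappa^-1 = sqrt(66 * 8.854e-12 * 1.381e-23 * 295 / (2 * 6.022e23 * (1.602e-19)^2 * 451.2))
kappa^-1 = 0.413 nm

0.413


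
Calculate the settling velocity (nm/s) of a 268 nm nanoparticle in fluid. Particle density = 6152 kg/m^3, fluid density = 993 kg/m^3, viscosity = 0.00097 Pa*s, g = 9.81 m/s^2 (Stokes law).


Radius R = 268/2 nm = 1.34e-07 m
Density difference = 6152 - 993 = 5159 kg/m^3
v = 2 * R^2 * (rho_p - rho_f) * g / (9 * eta)
v = 2 * (1.34e-07)^2 * 5159 * 9.81 / (9 * 0.00097)
v = 2.0819e-07 m/s = 208.19 nm/s

208.19


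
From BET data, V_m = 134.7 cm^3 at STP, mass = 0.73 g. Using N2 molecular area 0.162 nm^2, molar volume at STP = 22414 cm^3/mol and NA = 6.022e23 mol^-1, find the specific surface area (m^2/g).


Number of moles in monolayer = V_m / 22414 = 134.7 / 22414 = 0.00600964
Number of molecules = moles * NA = 0.00600964 * 6.022e23
SA = molecules * sigma / mass
SA = (134.7 / 22414) * 6.022e23 * 0.162e-18 / 0.73
SA = 803.1 m^2/g

803.1


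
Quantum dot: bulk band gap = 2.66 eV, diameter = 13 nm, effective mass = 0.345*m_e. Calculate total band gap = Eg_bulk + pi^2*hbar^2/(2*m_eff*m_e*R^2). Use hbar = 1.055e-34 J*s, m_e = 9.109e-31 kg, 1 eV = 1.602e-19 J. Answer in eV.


Radius R = 13/2 nm = 6.5e-09 m
Confinement energy dE = pi^2 * hbar^2 / (2 * m_eff * m_e * R^2)
dE = pi^2 * (1.055e-34)^2 / (2 * 0.345 * 9.109e-31 * (6.5e-09)^2) J, divided by 1.602e-19 J/eV
dE = 0.0258 eV
Total band gap = E_g(bulk) + dE = 2.66 + 0.0258 = 2.6858 eV

2.6858


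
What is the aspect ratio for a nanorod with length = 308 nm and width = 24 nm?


Aspect ratio AR = length / diameter
AR = 308 / 24
AR = 12.83

12.83


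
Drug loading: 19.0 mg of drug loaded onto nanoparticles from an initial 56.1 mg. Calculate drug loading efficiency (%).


Drug loading efficiency = (drug loaded / drug initial) * 100
DLE = 19.0 / 56.1 * 100
DLE = 0.3387 * 100
DLE = 33.87%

33.87


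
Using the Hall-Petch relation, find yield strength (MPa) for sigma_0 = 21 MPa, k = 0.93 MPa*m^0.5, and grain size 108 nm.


d = 108 nm = 1.08e-07 m
sqrt(d) = 0.0003286335
Hall-Petch contribution = k / sqrt(d) = 0.93 / 0.0003286335 = 2829.9 MPa
sigma = sigma_0 + k/sqrt(d) = 21 + 2829.9 = 2850.9 MPa

2850.9


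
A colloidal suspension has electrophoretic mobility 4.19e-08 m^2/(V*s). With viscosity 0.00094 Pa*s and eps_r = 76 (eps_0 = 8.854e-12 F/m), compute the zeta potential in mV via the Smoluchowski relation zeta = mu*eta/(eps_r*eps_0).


Smoluchowski equation: zeta = mu * eta / (eps_r * eps_0)
zeta = 4.19e-08 * 0.00094 / (76 * 8.854e-12)
zeta = 0.058531 V = 58.53 mV

58.53
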